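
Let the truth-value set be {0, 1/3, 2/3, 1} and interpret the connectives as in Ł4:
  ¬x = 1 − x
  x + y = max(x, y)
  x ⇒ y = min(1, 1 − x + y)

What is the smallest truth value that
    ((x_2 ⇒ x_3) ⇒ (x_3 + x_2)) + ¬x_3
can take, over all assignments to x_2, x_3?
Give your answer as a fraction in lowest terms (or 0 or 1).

2/3

Take x_2 = 0, x_3 = 1/3:
x_2 ⇒ x_3 = 0 ⇒ 1/3 = 1
x_3 + x_2 = 1/3 + 0 = 1/3
(x_2 ⇒ x_3) ⇒ (x_3 + x_2) = 1 ⇒ 1/3 = 1/3
¬x_3 = ¬1/3 = 2/3
((x_2 ⇒ x_3) ⇒ (x_3 + x_2)) + ¬x_3 = 1/3 + 2/3 = 2/3
No assignment yields a value below 2/3, so this is the minimum.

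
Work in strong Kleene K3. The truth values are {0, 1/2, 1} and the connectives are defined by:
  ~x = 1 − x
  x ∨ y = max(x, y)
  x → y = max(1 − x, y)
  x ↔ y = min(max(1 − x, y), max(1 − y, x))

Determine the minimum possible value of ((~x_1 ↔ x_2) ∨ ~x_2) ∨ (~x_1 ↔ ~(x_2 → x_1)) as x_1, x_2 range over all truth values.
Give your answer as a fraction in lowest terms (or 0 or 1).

Take x_1 = 0, x_2 = 1/2:
~x_1 = ~0 = 1
~x_1 ↔ x_2 = 1 ↔ 1/2 = 1/2
~x_2 = ~1/2 = 1/2
(~x_1 ↔ x_2) ∨ ~x_2 = 1/2 ∨ 1/2 = 1/2
~x_1 = ~0 = 1
x_2 → x_1 = 1/2 → 0 = 1/2
~(x_2 → x_1) = ~1/2 = 1/2
~x_1 ↔ ~(x_2 → x_1) = 1 ↔ 1/2 = 1/2
((~x_1 ↔ x_2) ∨ ~x_2) ∨ (~x_1 ↔ ~(x_2 → x_1)) = 1/2 ∨ 1/2 = 1/2
No assignment yields a value below 1/2, so this is the minimum.

1/2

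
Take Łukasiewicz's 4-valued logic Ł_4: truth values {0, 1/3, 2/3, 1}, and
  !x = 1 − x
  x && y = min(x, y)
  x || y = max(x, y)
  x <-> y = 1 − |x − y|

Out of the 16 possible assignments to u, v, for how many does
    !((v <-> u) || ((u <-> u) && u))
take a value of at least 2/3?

u = 0, v = 0 ↦ 0  <
u = 0, v = 1/3 ↦ 1/3  <
u = 0, v = 2/3 ↦ 2/3  ≥
u = 0, v = 1 ↦ 1  ≥
u = 1/3, v = 0 ↦ 1/3  <
u = 1/3, v = 1/3 ↦ 0  <
u = 1/3, v = 2/3 ↦ 1/3  <
u = 1/3, v = 1 ↦ 2/3  ≥
u = 2/3, v = 0 ↦ 1/3  <
u = 2/3, v = 1/3 ↦ 1/3  <
u = 2/3, v = 2/3 ↦ 0  <
u = 2/3, v = 1 ↦ 1/3  <
u = 1, v = 0 ↦ 0  <
u = 1, v = 1/3 ↦ 0  <
u = 1, v = 2/3 ↦ 0  <
u = 1, v = 1 ↦ 0  <
So 3 of the 16 assignments meet the threshold.

3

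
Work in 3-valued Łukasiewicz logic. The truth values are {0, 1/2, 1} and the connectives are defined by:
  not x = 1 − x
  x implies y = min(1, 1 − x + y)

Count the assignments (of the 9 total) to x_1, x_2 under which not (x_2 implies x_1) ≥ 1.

x_1 = 0, x_2 = 0 ↦ 0  <
x_1 = 0, x_2 = 1/2 ↦ 1/2  <
x_1 = 0, x_2 = 1 ↦ 1  ≥
x_1 = 1/2, x_2 = 0 ↦ 0  <
x_1 = 1/2, x_2 = 1/2 ↦ 0  <
x_1 = 1/2, x_2 = 1 ↦ 1/2  <
x_1 = 1, x_2 = 0 ↦ 0  <
x_1 = 1, x_2 = 1/2 ↦ 0  <
x_1 = 1, x_2 = 1 ↦ 0  <
So 1 of the 9 assignments meets the threshold.

1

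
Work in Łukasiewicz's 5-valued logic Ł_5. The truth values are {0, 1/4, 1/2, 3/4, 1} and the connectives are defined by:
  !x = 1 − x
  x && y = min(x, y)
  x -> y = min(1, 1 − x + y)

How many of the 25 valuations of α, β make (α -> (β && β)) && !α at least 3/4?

10

value 1: 5 assignments (counts)
value 3/4: 5 assignments (counts)
value 1/2: 5 assignments
value 1/4: 5 assignments
value 0: 5 assignments
So 10 of the 25 assignments meet the threshold.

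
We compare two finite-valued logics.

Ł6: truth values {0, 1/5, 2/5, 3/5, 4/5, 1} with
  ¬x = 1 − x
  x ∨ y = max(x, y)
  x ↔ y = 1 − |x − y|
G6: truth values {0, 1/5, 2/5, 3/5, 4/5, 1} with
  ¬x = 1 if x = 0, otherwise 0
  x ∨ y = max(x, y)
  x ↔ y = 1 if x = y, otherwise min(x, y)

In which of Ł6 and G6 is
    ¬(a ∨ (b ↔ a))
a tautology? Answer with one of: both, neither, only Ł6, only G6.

neither

In Ł6: at a = 0, b = 0 the value is 0 — not a tautology.
In G6: at a = 0, b = 0 the value is 0 — not a tautology.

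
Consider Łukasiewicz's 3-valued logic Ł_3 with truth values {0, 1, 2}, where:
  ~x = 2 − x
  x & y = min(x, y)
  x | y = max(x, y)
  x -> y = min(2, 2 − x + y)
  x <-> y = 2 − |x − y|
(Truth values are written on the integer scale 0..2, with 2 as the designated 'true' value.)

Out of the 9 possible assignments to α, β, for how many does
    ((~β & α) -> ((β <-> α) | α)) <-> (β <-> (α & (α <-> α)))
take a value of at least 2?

α = 0, β = 0 ↦ 2  ≥
α = 0, β = 1 ↦ 1  <
α = 0, β = 2 ↦ 0  <
α = 1, β = 0 ↦ 1  <
α = 1, β = 1 ↦ 2  ≥
α = 1, β = 2 ↦ 1  <
α = 2, β = 0 ↦ 0  <
α = 2, β = 1 ↦ 1  <
α = 2, β = 2 ↦ 2  ≥
So 3 of the 9 assignments meet the threshold.

3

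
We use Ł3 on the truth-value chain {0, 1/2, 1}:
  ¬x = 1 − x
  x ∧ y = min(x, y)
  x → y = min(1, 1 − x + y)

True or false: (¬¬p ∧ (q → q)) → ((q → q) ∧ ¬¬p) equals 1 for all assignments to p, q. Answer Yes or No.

Yes

p = 0, q = 0 ↦ 1
p = 0, q = 1/2 ↦ 1
p = 0, q = 1 ↦ 1
p = 1/2, q = 0 ↦ 1
p = 1/2, q = 1/2 ↦ 1
p = 1/2, q = 1 ↦ 1
p = 1, q = 0 ↦ 1
p = 1, q = 1/2 ↦ 1
p = 1, q = 1 ↦ 1
Every assignment gives a value ≥ 1.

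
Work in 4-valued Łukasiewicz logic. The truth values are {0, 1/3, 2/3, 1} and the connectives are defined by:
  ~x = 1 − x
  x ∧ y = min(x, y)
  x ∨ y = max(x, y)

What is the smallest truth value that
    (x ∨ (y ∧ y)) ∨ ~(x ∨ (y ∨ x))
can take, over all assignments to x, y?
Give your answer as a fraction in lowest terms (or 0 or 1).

2/3

Take x = 0, y = 1/3:
y ∧ y = 1/3 ∧ 1/3 = 1/3
x ∨ (y ∧ y) = 0 ∨ 1/3 = 1/3
y ∨ x = 1/3 ∨ 0 = 1/3
x ∨ (y ∨ x) = 0 ∨ 1/3 = 1/3
~(x ∨ (y ∨ x)) = ~1/3 = 2/3
(x ∨ (y ∧ y)) ∨ ~(x ∨ (y ∨ x)) = 1/3 ∨ 2/3 = 2/3
No assignment yields a value below 2/3, so this is the minimum.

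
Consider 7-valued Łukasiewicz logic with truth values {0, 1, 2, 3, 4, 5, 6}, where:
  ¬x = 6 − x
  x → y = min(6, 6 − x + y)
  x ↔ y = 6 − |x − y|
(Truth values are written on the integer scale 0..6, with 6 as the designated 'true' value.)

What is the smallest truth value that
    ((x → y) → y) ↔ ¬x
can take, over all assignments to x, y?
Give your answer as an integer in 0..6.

0

Take x = 0, y = 0:
x → y = 0 → 0 = 6
(x → y) → y = 6 → 0 = 0
¬x = ¬0 = 6
((x → y) → y) ↔ ¬x = 0 ↔ 6 = 0
No assignment yields a value below 0, so this is the minimum.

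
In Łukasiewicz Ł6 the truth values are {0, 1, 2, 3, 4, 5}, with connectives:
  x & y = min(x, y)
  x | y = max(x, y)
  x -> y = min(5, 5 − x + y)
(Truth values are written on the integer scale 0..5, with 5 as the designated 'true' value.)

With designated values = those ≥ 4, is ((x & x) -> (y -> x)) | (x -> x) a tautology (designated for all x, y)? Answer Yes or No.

Yes

At x = 2, y = 3, for instance:
x & x = 2 & 2 = 2
y -> x = 3 -> 2 = 4
(x & x) -> (y -> x) = 2 -> 4 = 5
x -> x = 2 -> 2 = 5
((x & x) -> (y -> x)) | (x -> x) = 5 | 5 = 5
and checking the remaining 35 assignments likewise gives ≥ 4 in every case.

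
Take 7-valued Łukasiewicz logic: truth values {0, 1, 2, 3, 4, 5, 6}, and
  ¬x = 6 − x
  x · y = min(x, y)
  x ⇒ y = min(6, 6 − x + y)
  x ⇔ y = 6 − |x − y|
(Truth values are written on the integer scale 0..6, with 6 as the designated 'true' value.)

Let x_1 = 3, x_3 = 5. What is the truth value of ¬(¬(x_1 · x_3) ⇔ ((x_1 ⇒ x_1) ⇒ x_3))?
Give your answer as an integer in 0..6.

2

x_1 · x_3 = 3 · 5 = 3
¬(x_1 · x_3) = ¬3 = 3
x_1 ⇒ x_1 = 3 ⇒ 3 = 6
(x_1 ⇒ x_1) ⇒ x_3 = 6 ⇒ 5 = 5
¬(x_1 · x_3) ⇔ ((x_1 ⇒ x_1) ⇒ x_3) = 3 ⇔ 5 = 4
¬(¬(x_1 · x_3) ⇔ ((x_1 ⇒ x_1) ⇒ x_3)) = ¬4 = 2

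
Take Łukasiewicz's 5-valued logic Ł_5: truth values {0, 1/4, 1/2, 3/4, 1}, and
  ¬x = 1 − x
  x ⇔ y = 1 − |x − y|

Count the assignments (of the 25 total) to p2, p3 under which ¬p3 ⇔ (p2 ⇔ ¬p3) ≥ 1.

value 1: 7 assignments (counts)
value 3/4: 7 assignments
value 1/2: 6 assignments
value 1/4: 3 assignments
value 0: 2 assignments
So 7 of the 25 assignments meet the threshold.

7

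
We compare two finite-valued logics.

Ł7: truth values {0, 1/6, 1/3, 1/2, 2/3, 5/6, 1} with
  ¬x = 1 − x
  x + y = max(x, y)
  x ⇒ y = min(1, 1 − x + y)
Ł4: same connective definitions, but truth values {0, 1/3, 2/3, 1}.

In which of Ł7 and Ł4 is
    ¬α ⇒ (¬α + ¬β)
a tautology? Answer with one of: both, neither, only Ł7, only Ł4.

In Ł7: every assignment gives 1 — tautology.
In Ł4: every assignment gives 1 — tautology.

both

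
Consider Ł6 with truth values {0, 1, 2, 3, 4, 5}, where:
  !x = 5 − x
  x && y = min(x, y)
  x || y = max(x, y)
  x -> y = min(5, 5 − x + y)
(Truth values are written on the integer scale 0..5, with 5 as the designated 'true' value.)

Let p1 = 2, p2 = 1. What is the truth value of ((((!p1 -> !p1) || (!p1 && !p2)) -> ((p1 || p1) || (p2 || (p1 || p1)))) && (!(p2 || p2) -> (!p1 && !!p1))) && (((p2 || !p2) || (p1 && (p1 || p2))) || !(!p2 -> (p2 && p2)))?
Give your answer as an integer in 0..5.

2

!p1 = !2 = 3
!p1 = !2 = 3
!p1 -> !p1 = 3 -> 3 = 5
!p1 = !2 = 3
!p2 = !1 = 4
!p1 && !p2 = 3 && 4 = 3
(!p1 -> !p1) || (!p1 && !p2) = 5 || 3 = 5
p1 || p1 = 2 || 2 = 2
p1 || p1 = 2 || 2 = 2
p2 || (p1 || p1) = 1 || 2 = 2
(p1 || p1) || (p2 || (p1 || p1)) = 2 || 2 = 2
((!p1 -> !p1) || (!p1 && !p2)) -> ((p1 || p1) || (p2 || (p1 || p1))) = 5 -> 2 = 2
p2 || p2 = 1 || 1 = 1
!(p2 || p2) = !1 = 4
!p1 = !2 = 3
!p1 = !2 = 3
!!p1 = !3 = 2
!p1 && !!p1 = 3 && 2 = 2
!(p2 || p2) -> (!p1 && !!p1) = 4 -> 2 = 3
(((!p1 -> !p1) || (!p1 && !p2)) -> ((p1 || p1) || (p2 || (p1 || p1)))) && (!(p2 || p2) -> (!p1 && !!p1)) = 2 && 3 = 2
!p2 = !1 = 4
p2 || !p2 = 1 || 4 = 4
p1 || p2 = 2 || 1 = 2
p1 && (p1 || p2) = 2 && 2 = 2
(p2 || !p2) || (p1 && (p1 || p2)) = 4 || 2 = 4
!p2 = !1 = 4
p2 && p2 = 1 && 1 = 1
!p2 -> (p2 && p2) = 4 -> 1 = 2
!(!p2 -> (p2 && p2)) = !2 = 3
((p2 || !p2) || (p1 && (p1 || p2))) || !(!p2 -> (p2 && p2)) = 4 || 3 = 4
((((!p1 -> !p1) || (!p1 && !p2)) -> ((p1 || p1) || (p2 || (p1 || p1)))) && (!(p2 || p2) -> (!p1 && !!p1))) && (((p2 || !p2) || (p1 && (p1 || p2))) || !(!p2 -> (p2 && p2))) = 2 && 4 = 2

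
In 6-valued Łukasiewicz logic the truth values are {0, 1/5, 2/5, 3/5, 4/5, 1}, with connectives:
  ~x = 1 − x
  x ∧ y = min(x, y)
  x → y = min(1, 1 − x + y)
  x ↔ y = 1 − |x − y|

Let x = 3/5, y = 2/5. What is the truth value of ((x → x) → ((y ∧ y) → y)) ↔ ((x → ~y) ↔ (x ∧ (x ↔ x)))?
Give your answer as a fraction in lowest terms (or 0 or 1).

3/5

x → x = 3/5 → 3/5 = 1
y ∧ y = 2/5 ∧ 2/5 = 2/5
(y ∧ y) → y = 2/5 → 2/5 = 1
(x → x) → ((y ∧ y) → y) = 1 → 1 = 1
~y = ~2/5 = 3/5
x → ~y = 3/5 → 3/5 = 1
x ↔ x = 3/5 ↔ 3/5 = 1
x ∧ (x ↔ x) = 3/5 ∧ 1 = 3/5
(x → ~y) ↔ (x ∧ (x ↔ x)) = 1 ↔ 3/5 = 3/5
((x → x) → ((y ∧ y) → y)) ↔ ((x → ~y) ↔ (x ∧ (x ↔ x))) = 1 ↔ 3/5 = 3/5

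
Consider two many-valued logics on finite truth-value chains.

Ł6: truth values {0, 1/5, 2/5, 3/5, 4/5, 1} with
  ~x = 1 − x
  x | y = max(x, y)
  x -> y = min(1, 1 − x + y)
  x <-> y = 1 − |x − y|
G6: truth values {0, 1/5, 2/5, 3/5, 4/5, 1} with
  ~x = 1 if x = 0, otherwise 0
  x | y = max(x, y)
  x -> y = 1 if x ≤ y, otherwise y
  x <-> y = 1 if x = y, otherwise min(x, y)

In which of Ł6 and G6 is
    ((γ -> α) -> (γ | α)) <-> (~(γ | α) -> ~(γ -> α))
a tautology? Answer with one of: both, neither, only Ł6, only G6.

In Ł6: every assignment gives 1 — tautology.
In G6: at α = 1/5, γ = 0 the value is 1/5 — not a tautology.

only Ł6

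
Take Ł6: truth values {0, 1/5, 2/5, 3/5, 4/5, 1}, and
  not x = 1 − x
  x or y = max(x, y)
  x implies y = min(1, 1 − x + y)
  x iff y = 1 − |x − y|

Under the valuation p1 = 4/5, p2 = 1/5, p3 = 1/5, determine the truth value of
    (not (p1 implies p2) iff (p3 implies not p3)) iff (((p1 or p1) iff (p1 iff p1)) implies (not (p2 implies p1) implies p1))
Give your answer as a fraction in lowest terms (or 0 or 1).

3/5

p1 implies p2 = 4/5 implies 1/5 = 2/5
not (p1 implies p2) = not 2/5 = 3/5
not p3 = not 1/5 = 4/5
p3 implies not p3 = 1/5 implies 4/5 = 1
not (p1 implies p2) iff (p3 implies not p3) = 3/5 iff 1 = 3/5
p1 or p1 = 4/5 or 4/5 = 4/5
p1 iff p1 = 4/5 iff 4/5 = 1
(p1 or p1) iff (p1 iff p1) = 4/5 iff 1 = 4/5
p2 implies p1 = 1/5 implies 4/5 = 1
not (p2 implies p1) = not 1 = 0
not (p2 implies p1) implies p1 = 0 implies 4/5 = 1
((p1 or p1) iff (p1 iff p1)) implies (not (p2 implies p1) implies p1) = 4/5 implies 1 = 1
(not (p1 implies p2) iff (p3 implies not p3)) iff (((p1 or p1) iff (p1 iff p1)) implies (not (p2 implies p1) implies p1)) = 3/5 iff 1 = 3/5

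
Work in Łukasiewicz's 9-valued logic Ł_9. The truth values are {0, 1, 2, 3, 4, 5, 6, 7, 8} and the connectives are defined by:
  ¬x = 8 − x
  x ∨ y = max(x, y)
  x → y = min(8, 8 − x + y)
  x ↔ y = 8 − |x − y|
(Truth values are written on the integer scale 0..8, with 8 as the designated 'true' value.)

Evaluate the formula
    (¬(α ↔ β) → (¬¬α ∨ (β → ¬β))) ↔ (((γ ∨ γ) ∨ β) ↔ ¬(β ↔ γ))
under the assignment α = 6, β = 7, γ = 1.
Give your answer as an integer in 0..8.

7

α ↔ β = 6 ↔ 7 = 7
¬(α ↔ β) = ¬7 = 1
¬α = ¬6 = 2
¬¬α = ¬2 = 6
¬β = ¬7 = 1
β → ¬β = 7 → 1 = 2
¬¬α ∨ (β → ¬β) = 6 ∨ 2 = 6
¬(α ↔ β) → (¬¬α ∨ (β → ¬β)) = 1 → 6 = 8
γ ∨ γ = 1 ∨ 1 = 1
(γ ∨ γ) ∨ β = 1 ∨ 7 = 7
β ↔ γ = 7 ↔ 1 = 2
¬(β ↔ γ) = ¬2 = 6
((γ ∨ γ) ∨ β) ↔ ¬(β ↔ γ) = 7 ↔ 6 = 7
(¬(α ↔ β) → (¬¬α ∨ (β → ¬β))) ↔ (((γ ∨ γ) ∨ β) ↔ ¬(β ↔ γ)) = 8 ↔ 7 = 7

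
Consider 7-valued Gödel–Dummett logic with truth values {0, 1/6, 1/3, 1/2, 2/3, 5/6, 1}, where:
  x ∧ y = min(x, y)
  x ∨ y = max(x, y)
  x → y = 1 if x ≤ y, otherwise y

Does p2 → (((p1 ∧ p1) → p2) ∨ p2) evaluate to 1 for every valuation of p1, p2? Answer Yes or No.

At p1 = 1/2, p2 = 2/3, for instance:
p1 ∧ p1 = 1/2 ∧ 1/2 = 1/2
(p1 ∧ p1) → p2 = 1/2 → 2/3 = 1
((p1 ∧ p1) → p2) ∨ p2 = 1 ∨ 2/3 = 1
p2 → (((p1 ∧ p1) → p2) ∨ p2) = 2/3 → 1 = 1
and checking the remaining 48 assignments likewise gives ≥ 1 in every case.

Yes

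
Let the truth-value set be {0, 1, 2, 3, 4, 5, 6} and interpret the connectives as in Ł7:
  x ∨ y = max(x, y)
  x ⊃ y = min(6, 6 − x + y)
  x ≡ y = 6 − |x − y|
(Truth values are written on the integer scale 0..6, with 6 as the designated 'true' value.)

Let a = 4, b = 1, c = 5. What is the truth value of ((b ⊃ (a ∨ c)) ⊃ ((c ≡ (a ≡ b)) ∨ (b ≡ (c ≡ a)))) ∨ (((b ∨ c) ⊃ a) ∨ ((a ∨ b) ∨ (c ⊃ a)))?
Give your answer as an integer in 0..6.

a ∨ c = 4 ∨ 5 = 5
b ⊃ (a ∨ c) = 1 ⊃ 5 = 6
a ≡ b = 4 ≡ 1 = 3
c ≡ (a ≡ b) = 5 ≡ 3 = 4
c ≡ a = 5 ≡ 4 = 5
b ≡ (c ≡ a) = 1 ≡ 5 = 2
(c ≡ (a ≡ b)) ∨ (b ≡ (c ≡ a)) = 4 ∨ 2 = 4
(b ⊃ (a ∨ c)) ⊃ ((c ≡ (a ≡ b)) ∨ (b ≡ (c ≡ a))) = 6 ⊃ 4 = 4
b ∨ c = 1 ∨ 5 = 5
(b ∨ c) ⊃ a = 5 ⊃ 4 = 5
a ∨ b = 4 ∨ 1 = 4
c ⊃ a = 5 ⊃ 4 = 5
(a ∨ b) ∨ (c ⊃ a) = 4 ∨ 5 = 5
((b ∨ c) ⊃ a) ∨ ((a ∨ b) ∨ (c ⊃ a)) = 5 ∨ 5 = 5
((b ⊃ (a ∨ c)) ⊃ ((c ≡ (a ≡ b)) ∨ (b ≡ (c ≡ a)))) ∨ (((b ∨ c) ⊃ a) ∨ ((a ∨ b) ∨ (c ⊃ a))) = 4 ∨ 5 = 5

5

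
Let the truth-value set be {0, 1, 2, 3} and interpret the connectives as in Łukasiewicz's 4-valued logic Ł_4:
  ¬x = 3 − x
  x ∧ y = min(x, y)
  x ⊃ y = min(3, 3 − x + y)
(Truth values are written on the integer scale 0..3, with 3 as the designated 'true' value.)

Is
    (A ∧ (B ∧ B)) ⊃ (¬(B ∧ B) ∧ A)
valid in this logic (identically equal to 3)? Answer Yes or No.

Counterexample: take A = 1, B = 3.
B ∧ B = 3 ∧ 3 = 3
A ∧ (B ∧ B) = 1 ∧ 3 = 1
B ∧ B = 3 ∧ 3 = 3
¬(B ∧ B) = ¬3 = 0
¬(B ∧ B) ∧ A = 0 ∧ 1 = 0
(A ∧ (B ∧ B)) ⊃ (¬(B ∧ B) ∧ A) = 1 ⊃ 0 = 2
This gives 2 ≠ 3.

No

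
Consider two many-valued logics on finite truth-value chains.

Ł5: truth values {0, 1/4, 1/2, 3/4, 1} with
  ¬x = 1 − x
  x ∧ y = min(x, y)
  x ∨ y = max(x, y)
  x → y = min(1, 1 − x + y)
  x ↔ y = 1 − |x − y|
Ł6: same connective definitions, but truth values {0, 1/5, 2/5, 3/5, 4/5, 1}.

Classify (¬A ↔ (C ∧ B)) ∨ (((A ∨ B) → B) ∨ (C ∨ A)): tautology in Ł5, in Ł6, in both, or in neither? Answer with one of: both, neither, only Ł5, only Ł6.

In Ł5: at A = 1/4, B = 0, C = 0 the value is 3/4 — not a tautology.
In Ł6: at A = 1/5, B = 0, C = 0 the value is 4/5 — not a tautology.

neither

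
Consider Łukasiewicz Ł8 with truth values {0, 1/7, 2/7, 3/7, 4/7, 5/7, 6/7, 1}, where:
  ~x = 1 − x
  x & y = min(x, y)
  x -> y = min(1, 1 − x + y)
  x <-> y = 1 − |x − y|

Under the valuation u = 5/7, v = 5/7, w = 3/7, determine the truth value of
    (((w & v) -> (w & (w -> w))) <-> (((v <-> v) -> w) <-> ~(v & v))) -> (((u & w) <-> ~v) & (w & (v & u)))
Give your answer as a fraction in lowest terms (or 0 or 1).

w & v = 3/7 & 5/7 = 3/7
w -> w = 3/7 -> 3/7 = 1
w & (w -> w) = 3/7 & 1 = 3/7
(w & v) -> (w & (w -> w)) = 3/7 -> 3/7 = 1
v <-> v = 5/7 <-> 5/7 = 1
(v <-> v) -> w = 1 -> 3/7 = 3/7
v & v = 5/7 & 5/7 = 5/7
~(v & v) = ~5/7 = 2/7
((v <-> v) -> w) <-> ~(v & v) = 3/7 <-> 2/7 = 6/7
((w & v) -> (w & (w -> w))) <-> (((v <-> v) -> w) <-> ~(v & v)) = 1 <-> 6/7 = 6/7
u & w = 5/7 & 3/7 = 3/7
~v = ~5/7 = 2/7
(u & w) <-> ~v = 3/7 <-> 2/7 = 6/7
v & u = 5/7 & 5/7 = 5/7
w & (v & u) = 3/7 & 5/7 = 3/7
((u & w) <-> ~v) & (w & (v & u)) = 6/7 & 3/7 = 3/7
(((w & v) -> (w & (w -> w))) <-> (((v <-> v) -> w) <-> ~(v & v))) -> (((u & w) <-> ~v) & (w & (v & u))) = 6/7 -> 3/7 = 4/7

4/7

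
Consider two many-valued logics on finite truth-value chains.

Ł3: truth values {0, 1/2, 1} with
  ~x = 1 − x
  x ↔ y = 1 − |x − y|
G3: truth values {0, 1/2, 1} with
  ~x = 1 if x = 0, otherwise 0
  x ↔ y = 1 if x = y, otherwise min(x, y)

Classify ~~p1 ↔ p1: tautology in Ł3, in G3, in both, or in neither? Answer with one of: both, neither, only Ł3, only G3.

In Ł3: every assignment gives 1 — tautology.
In G3: at p1 = 1/2 the value is 1/2 — not a tautology.

only Ł3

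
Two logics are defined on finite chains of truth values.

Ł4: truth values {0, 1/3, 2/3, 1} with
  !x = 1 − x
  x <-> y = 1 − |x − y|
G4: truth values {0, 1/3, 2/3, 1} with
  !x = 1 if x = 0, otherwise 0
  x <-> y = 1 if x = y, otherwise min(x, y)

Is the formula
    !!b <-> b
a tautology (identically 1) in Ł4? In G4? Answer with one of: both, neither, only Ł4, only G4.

In Ł4: every assignment gives 1 — tautology.
In G4: at b = 1/3 the value is 1/3 — not a tautology.

only Ł4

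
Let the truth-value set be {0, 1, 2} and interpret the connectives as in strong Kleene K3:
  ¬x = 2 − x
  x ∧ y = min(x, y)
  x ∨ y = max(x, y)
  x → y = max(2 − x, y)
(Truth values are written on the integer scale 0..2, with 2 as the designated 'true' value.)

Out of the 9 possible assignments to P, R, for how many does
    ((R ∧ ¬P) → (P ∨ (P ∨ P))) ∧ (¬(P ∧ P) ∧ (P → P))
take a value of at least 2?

1

P = 0, R = 0 ↦ 2  ≥
P = 0, R = 1 ↦ 1  <
P = 0, R = 2 ↦ 0  <
P = 1, R = 0 ↦ 1  <
P = 1, R = 1 ↦ 1  <
P = 1, R = 2 ↦ 1  <
P = 2, R = 0 ↦ 0  <
P = 2, R = 1 ↦ 0  <
P = 2, R = 2 ↦ 0  <
So 1 of the 9 assignments meets the threshold.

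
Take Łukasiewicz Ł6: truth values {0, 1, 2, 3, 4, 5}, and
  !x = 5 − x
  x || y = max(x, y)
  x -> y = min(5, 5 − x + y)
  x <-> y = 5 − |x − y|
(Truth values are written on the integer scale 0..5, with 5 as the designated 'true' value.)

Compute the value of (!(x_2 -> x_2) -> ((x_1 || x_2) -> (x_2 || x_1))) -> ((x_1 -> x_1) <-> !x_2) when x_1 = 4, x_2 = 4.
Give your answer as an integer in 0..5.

1

x_2 -> x_2 = 4 -> 4 = 5
!(x_2 -> x_2) = !5 = 0
x_1 || x_2 = 4 || 4 = 4
x_2 || x_1 = 4 || 4 = 4
(x_1 || x_2) -> (x_2 || x_1) = 4 -> 4 = 5
!(x_2 -> x_2) -> ((x_1 || x_2) -> (x_2 || x_1)) = 0 -> 5 = 5
x_1 -> x_1 = 4 -> 4 = 5
!x_2 = !4 = 1
(x_1 -> x_1) <-> !x_2 = 5 <-> 1 = 1
(!(x_2 -> x_2) -> ((x_1 || x_2) -> (x_2 || x_1))) -> ((x_1 -> x_1) <-> !x_2) = 5 -> 1 = 1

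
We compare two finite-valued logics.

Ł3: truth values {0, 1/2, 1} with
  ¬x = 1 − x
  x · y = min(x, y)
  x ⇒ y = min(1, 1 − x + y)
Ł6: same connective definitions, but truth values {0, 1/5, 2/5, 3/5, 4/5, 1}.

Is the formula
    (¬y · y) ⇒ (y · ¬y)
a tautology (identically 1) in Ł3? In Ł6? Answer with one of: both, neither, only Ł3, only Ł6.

both

In Ł3: every assignment gives 1 — tautology.
In Ł6: every assignment gives 1 — tautology.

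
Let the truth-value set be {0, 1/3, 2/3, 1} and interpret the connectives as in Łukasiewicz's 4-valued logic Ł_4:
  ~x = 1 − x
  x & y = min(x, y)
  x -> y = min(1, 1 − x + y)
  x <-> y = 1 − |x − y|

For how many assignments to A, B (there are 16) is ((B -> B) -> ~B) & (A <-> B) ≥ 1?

1

A = 0, B = 0 ↦ 1  ≥
A = 0, B = 1/3 ↦ 2/3  <
A = 0, B = 2/3 ↦ 1/3  <
A = 0, B = 1 ↦ 0  <
A = 1/3, B = 0 ↦ 2/3  <
A = 1/3, B = 1/3 ↦ 2/3  <
A = 1/3, B = 2/3 ↦ 1/3  <
A = 1/3, B = 1 ↦ 0  <
A = 2/3, B = 0 ↦ 1/3  <
A = 2/3, B = 1/3 ↦ 2/3  <
A = 2/3, B = 2/3 ↦ 1/3  <
A = 2/3, B = 1 ↦ 0  <
A = 1, B = 0 ↦ 0  <
A = 1, B = 1/3 ↦ 1/3  <
A = 1, B = 2/3 ↦ 1/3  <
A = 1, B = 1 ↦ 0  <
So 1 of the 16 assignments meets the threshold.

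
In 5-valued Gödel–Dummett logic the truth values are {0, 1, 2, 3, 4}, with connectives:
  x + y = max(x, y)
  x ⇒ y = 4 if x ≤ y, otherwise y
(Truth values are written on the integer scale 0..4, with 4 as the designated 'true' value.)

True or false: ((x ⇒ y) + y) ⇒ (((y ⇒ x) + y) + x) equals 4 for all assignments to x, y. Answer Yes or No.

No

Counterexample: take x = 0, y = 1.
x ⇒ y = 0 ⇒ 1 = 4
(x ⇒ y) + y = 4 + 1 = 4
y ⇒ x = 1 ⇒ 0 = 0
(y ⇒ x) + y = 0 + 1 = 1
((y ⇒ x) + y) + x = 1 + 0 = 1
((x ⇒ y) + y) ⇒ (((y ⇒ x) + y) + x) = 4 ⇒ 1 = 1
This gives 1 ≠ 4.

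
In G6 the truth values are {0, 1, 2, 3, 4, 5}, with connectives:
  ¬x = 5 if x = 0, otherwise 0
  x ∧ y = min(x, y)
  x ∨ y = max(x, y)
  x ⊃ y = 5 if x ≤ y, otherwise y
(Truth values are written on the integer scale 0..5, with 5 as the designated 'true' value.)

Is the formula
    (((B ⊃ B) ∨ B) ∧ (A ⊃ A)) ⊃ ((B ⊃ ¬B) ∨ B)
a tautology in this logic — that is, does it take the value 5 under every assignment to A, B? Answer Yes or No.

No

Counterexample: take A = 0, B = 1.
B ⊃ B = 1 ⊃ 1 = 5
(B ⊃ B) ∨ B = 5 ∨ 1 = 5
A ⊃ A = 0 ⊃ 0 = 5
((B ⊃ B) ∨ B) ∧ (A ⊃ A) = 5 ∧ 5 = 5
¬B = ¬1 = 0
B ⊃ ¬B = 1 ⊃ 0 = 0
(B ⊃ ¬B) ∨ B = 0 ∨ 1 = 1
(((B ⊃ B) ∨ B) ∧ (A ⊃ A)) ⊃ ((B ⊃ ¬B) ∨ B) = 5 ⊃ 1 = 1
This gives 1 ≠ 5.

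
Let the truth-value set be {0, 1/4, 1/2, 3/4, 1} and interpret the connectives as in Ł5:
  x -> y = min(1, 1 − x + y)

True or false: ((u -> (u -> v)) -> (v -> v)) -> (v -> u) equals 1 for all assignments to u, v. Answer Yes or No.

No

Counterexample: take u = 0, v = 1/4.
u -> v = 0 -> 1/4 = 1
u -> (u -> v) = 0 -> 1 = 1
v -> v = 1/4 -> 1/4 = 1
(u -> (u -> v)) -> (v -> v) = 1 -> 1 = 1
v -> u = 1/4 -> 0 = 3/4
((u -> (u -> v)) -> (v -> v)) -> (v -> u) = 1 -> 3/4 = 3/4
This gives 3/4 ≠ 1.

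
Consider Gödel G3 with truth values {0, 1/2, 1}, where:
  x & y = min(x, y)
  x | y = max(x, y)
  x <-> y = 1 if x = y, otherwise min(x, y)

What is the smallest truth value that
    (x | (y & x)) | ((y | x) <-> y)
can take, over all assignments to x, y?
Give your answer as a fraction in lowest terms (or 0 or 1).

1/2

Take x = 1/2, y = 0:
y & x = 0 & 1/2 = 0
x | (y & x) = 1/2 | 0 = 1/2
y | x = 0 | 1/2 = 1/2
(y | x) <-> y = 1/2 <-> 0 = 0
(x | (y & x)) | ((y | x) <-> y) = 1/2 | 0 = 1/2
No assignment yields a value below 1/2, so this is the minimum.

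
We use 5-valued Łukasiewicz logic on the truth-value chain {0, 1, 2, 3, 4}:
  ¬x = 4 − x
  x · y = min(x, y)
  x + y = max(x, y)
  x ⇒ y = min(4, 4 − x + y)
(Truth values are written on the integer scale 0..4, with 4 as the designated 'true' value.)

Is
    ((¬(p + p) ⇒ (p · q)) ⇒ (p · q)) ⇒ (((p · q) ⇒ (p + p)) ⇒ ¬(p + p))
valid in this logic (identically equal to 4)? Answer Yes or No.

No

Counterexample: take p = 3, q = 2.
p + p = 3 + 3 = 3
¬(p + p) = ¬3 = 1
p · q = 3 · 2 = 2
¬(p + p) ⇒ (p · q) = 1 ⇒ 2 = 4
p · q = 3 · 2 = 2
(¬(p + p) ⇒ (p · q)) ⇒ (p · q) = 4 ⇒ 2 = 2
p · q = 3 · 2 = 2
p + p = 3 + 3 = 3
(p · q) ⇒ (p + p) = 2 ⇒ 3 = 4
p + p = 3 + 3 = 3
¬(p + p) = ¬3 = 1
((p · q) ⇒ (p + p)) ⇒ ¬(p + p) = 4 ⇒ 1 = 1
((¬(p + p) ⇒ (p · q)) ⇒ (p · q)) ⇒ (((p · q) ⇒ (p + p)) ⇒ ¬(p + p)) = 2 ⇒ 1 = 3
This gives 3 ≠ 4.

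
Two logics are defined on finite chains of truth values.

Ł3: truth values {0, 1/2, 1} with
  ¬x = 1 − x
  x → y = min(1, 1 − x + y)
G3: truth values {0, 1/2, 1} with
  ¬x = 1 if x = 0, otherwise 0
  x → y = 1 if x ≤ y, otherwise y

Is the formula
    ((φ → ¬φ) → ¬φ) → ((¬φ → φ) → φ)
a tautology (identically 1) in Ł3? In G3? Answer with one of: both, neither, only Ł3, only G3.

In Ł3: every assignment gives 1 — tautology.
In G3: at φ = 1/2 the value is 1/2 — not a tautology.

only Ł3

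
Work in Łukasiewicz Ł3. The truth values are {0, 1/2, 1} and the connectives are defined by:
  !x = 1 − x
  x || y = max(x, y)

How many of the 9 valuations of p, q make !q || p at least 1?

5

p = 0, q = 0 ↦ 1  ≥
p = 0, q = 1/2 ↦ 1/2  <
p = 0, q = 1 ↦ 0  <
p = 1/2, q = 0 ↦ 1  ≥
p = 1/2, q = 1/2 ↦ 1/2  <
p = 1/2, q = 1 ↦ 1/2  <
p = 1, q = 0 ↦ 1  ≥
p = 1, q = 1/2 ↦ 1  ≥
p = 1, q = 1 ↦ 1  ≥
So 5 of the 9 assignments meet the threshold.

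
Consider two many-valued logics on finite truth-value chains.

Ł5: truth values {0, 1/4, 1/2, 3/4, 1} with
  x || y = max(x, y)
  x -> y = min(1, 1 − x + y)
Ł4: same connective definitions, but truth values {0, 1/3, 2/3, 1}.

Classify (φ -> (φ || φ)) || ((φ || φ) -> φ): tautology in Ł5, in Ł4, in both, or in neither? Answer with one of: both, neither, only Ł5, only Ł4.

In Ł5: every assignment gives 1 — tautology.
In Ł4: every assignment gives 1 — tautology.

both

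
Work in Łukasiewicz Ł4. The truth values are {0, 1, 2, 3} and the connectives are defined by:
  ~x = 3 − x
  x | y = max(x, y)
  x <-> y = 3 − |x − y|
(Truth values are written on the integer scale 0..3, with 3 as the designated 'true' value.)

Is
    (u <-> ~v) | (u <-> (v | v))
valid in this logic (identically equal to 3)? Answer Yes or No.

No

Counterexample: take u = 0, v = 1.
~v = ~1 = 2
u <-> ~v = 0 <-> 2 = 1
v | v = 1 | 1 = 1
u <-> (v | v) = 0 <-> 1 = 2
(u <-> ~v) | (u <-> (v | v)) = 1 | 2 = 2
This gives 2 ≠ 3.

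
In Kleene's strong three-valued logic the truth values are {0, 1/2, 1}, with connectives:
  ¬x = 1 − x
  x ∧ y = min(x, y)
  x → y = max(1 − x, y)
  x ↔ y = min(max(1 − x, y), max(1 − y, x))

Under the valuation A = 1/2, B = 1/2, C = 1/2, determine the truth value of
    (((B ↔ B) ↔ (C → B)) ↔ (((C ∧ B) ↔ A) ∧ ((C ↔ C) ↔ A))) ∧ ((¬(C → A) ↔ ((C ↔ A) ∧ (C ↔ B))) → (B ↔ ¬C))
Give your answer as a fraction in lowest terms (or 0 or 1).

1/2

B ↔ B = 1/2 ↔ 1/2 = 1/2
C → B = 1/2 → 1/2 = 1/2
(B ↔ B) ↔ (C → B) = 1/2 ↔ 1/2 = 1/2
C ∧ B = 1/2 ∧ 1/2 = 1/2
(C ∧ B) ↔ A = 1/2 ↔ 1/2 = 1/2
C ↔ C = 1/2 ↔ 1/2 = 1/2
(C ↔ C) ↔ A = 1/2 ↔ 1/2 = 1/2
((C ∧ B) ↔ A) ∧ ((C ↔ C) ↔ A) = 1/2 ∧ 1/2 = 1/2
((B ↔ B) ↔ (C → B)) ↔ (((C ∧ B) ↔ A) ∧ ((C ↔ C) ↔ A)) = 1/2 ↔ 1/2 = 1/2
C → A = 1/2 → 1/2 = 1/2
¬(C → A) = ¬1/2 = 1/2
C ↔ A = 1/2 ↔ 1/2 = 1/2
C ↔ B = 1/2 ↔ 1/2 = 1/2
(C ↔ A) ∧ (C ↔ B) = 1/2 ∧ 1/2 = 1/2
¬(C → A) ↔ ((C ↔ A) ∧ (C ↔ B)) = 1/2 ↔ 1/2 = 1/2
¬C = ¬1/2 = 1/2
B ↔ ¬C = 1/2 ↔ 1/2 = 1/2
(¬(C → A) ↔ ((C ↔ A) ∧ (C ↔ B))) → (B ↔ ¬C) = 1/2 → 1/2 = 1/2
(((B ↔ B) ↔ (C → B)) ↔ (((C ∧ B) ↔ A) ∧ ((C ↔ C) ↔ A))) ∧ ((¬(C → A) ↔ ((C ↔ A) ∧ (C ↔ B))) → (B ↔ ¬C)) = 1/2 ∧ 1/2 = 1/2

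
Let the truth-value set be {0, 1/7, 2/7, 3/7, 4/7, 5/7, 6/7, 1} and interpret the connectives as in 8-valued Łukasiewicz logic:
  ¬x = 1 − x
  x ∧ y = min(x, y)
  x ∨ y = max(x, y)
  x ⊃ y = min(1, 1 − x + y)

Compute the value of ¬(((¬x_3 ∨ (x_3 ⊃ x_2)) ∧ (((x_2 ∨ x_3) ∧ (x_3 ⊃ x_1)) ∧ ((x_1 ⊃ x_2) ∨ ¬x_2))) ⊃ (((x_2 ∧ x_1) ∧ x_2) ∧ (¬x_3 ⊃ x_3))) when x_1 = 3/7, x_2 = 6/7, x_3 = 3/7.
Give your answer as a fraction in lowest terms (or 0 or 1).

¬x_3 = ¬3/7 = 4/7
x_3 ⊃ x_2 = 3/7 ⊃ 6/7 = 1
¬x_3 ∨ (x_3 ⊃ x_2) = 4/7 ∨ 1 = 1
x_2 ∨ x_3 = 6/7 ∨ 3/7 = 6/7
x_3 ⊃ x_1 = 3/7 ⊃ 3/7 = 1
(x_2 ∨ x_3) ∧ (x_3 ⊃ x_1) = 6/7 ∧ 1 = 6/7
x_1 ⊃ x_2 = 3/7 ⊃ 6/7 = 1
¬x_2 = ¬6/7 = 1/7
(x_1 ⊃ x_2) ∨ ¬x_2 = 1 ∨ 1/7 = 1
((x_2 ∨ x_3) ∧ (x_3 ⊃ x_1)) ∧ ((x_1 ⊃ x_2) ∨ ¬x_2) = 6/7 ∧ 1 = 6/7
(¬x_3 ∨ (x_3 ⊃ x_2)) ∧ (((x_2 ∨ x_3) ∧ (x_3 ⊃ x_1)) ∧ ((x_1 ⊃ x_2) ∨ ¬x_2)) = 1 ∧ 6/7 = 6/7
x_2 ∧ x_1 = 6/7 ∧ 3/7 = 3/7
(x_2 ∧ x_1) ∧ x_2 = 3/7 ∧ 6/7 = 3/7
¬x_3 = ¬3/7 = 4/7
¬x_3 ⊃ x_3 = 4/7 ⊃ 3/7 = 6/7
((x_2 ∧ x_1) ∧ x_2) ∧ (¬x_3 ⊃ x_3) = 3/7 ∧ 6/7 = 3/7
((¬x_3 ∨ (x_3 ⊃ x_2)) ∧ (((x_2 ∨ x_3) ∧ (x_3 ⊃ x_1)) ∧ ((x_1 ⊃ x_2) ∨ ¬x_2))) ⊃ (((x_2 ∧ x_1) ∧ x_2) ∧ (¬x_3 ⊃ x_3)) = 6/7 ⊃ 3/7 = 4/7
¬(((¬x_3 ∨ (x_3 ⊃ x_2)) ∧ (((x_2 ∨ x_3) ∧ (x_3 ⊃ x_1)) ∧ ((x_1 ⊃ x_2) ∨ ¬x_2))) ⊃ (((x_2 ∧ x_1) ∧ x_2) ∧ (¬x_3 ⊃ x_3))) = ¬4/7 = 3/7

3/7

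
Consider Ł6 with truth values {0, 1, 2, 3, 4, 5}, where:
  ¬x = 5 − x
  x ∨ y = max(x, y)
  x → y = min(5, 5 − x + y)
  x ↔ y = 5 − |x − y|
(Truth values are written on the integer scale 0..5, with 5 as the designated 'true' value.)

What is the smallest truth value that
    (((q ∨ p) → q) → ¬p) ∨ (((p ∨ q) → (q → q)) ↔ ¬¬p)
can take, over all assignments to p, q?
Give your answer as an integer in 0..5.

Take p = 2, q = 2:
q ∨ p = 2 ∨ 2 = 2
(q ∨ p) → q = 2 → 2 = 5
¬p = ¬2 = 3
((q ∨ p) → q) → ¬p = 5 → 3 = 3
p ∨ q = 2 ∨ 2 = 2
q → q = 2 → 2 = 5
(p ∨ q) → (q → q) = 2 → 5 = 5
¬p = ¬2 = 3
¬¬p = ¬3 = 2
((p ∨ q) → (q → q)) ↔ ¬¬p = 5 ↔ 2 = 2
(((q ∨ p) → q) → ¬p) ∨ (((p ∨ q) → (q → q)) ↔ ¬¬p) = 3 ∨ 2 = 3
No assignment yields a value below 3, so this is the minimum.

3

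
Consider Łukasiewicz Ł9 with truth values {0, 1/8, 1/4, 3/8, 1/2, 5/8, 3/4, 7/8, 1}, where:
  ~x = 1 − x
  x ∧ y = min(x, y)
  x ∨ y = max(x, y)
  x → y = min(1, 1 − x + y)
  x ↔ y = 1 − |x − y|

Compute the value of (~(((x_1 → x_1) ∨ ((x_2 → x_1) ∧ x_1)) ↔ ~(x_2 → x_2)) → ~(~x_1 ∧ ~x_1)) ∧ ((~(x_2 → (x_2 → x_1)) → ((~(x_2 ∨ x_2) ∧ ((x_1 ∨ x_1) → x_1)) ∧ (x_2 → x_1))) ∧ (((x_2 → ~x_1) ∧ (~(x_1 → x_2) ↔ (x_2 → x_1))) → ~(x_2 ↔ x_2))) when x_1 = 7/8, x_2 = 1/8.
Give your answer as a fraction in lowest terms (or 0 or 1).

x_1 → x_1 = 7/8 → 7/8 = 1
x_2 → x_1 = 1/8 → 7/8 = 1
(x_2 → x_1) ∧ x_1 = 1 ∧ 7/8 = 7/8
(x_1 → x_1) ∨ ((x_2 → x_1) ∧ x_1) = 1 ∨ 7/8 = 1
x_2 → x_2 = 1/8 → 1/8 = 1
~(x_2 → x_2) = ~1 = 0
((x_1 → x_1) ∨ ((x_2 → x_1) ∧ x_1)) ↔ ~(x_2 → x_2) = 1 ↔ 0 = 0
~(((x_1 → x_1) ∨ ((x_2 → x_1) ∧ x_1)) ↔ ~(x_2 → x_2)) = ~0 = 1
~x_1 = ~7/8 = 1/8
~x_1 = ~7/8 = 1/8
~x_1 ∧ ~x_1 = 1/8 ∧ 1/8 = 1/8
~(~x_1 ∧ ~x_1) = ~1/8 = 7/8
~(((x_1 → x_1) ∨ ((x_2 → x_1) ∧ x_1)) ↔ ~(x_2 → x_2)) → ~(~x_1 ∧ ~x_1) = 1 → 7/8 = 7/8
x_2 → x_1 = 1/8 → 7/8 = 1
x_2 → (x_2 → x_1) = 1/8 → 1 = 1
~(x_2 → (x_2 → x_1)) = ~1 = 0
x_2 ∨ x_2 = 1/8 ∨ 1/8 = 1/8
~(x_2 ∨ x_2) = ~1/8 = 7/8
x_1 ∨ x_1 = 7/8 ∨ 7/8 = 7/8
(x_1 ∨ x_1) → x_1 = 7/8 → 7/8 = 1
~(x_2 ∨ x_2) ∧ ((x_1 ∨ x_1) → x_1) = 7/8 ∧ 1 = 7/8
x_2 → x_1 = 1/8 → 7/8 = 1
(~(x_2 ∨ x_2) ∧ ((x_1 ∨ x_1) → x_1)) ∧ (x_2 → x_1) = 7/8 ∧ 1 = 7/8
~(x_2 → (x_2 → x_1)) → ((~(x_2 ∨ x_2) ∧ ((x_1 ∨ x_1) → x_1)) ∧ (x_2 → x_1)) = 0 → 7/8 = 1
~x_1 = ~7/8 = 1/8
x_2 → ~x_1 = 1/8 → 1/8 = 1
x_1 → x_2 = 7/8 → 1/8 = 1/4
~(x_1 → x_2) = ~1/4 = 3/4
x_2 → x_1 = 1/8 → 7/8 = 1
~(x_1 → x_2) ↔ (x_2 → x_1) = 3/4 ↔ 1 = 3/4
(x_2 → ~x_1) ∧ (~(x_1 → x_2) ↔ (x_2 → x_1)) = 1 ∧ 3/4 = 3/4
x_2 ↔ x_2 = 1/8 ↔ 1/8 = 1
~(x_2 ↔ x_2) = ~1 = 0
((x_2 → ~x_1) ∧ (~(x_1 → x_2) ↔ (x_2 → x_1))) → ~(x_2 ↔ x_2) = 3/4 → 0 = 1/4
(~(x_2 → (x_2 → x_1)) → ((~(x_2 ∨ x_2) ∧ ((x_1 ∨ x_1) → x_1)) ∧ (x_2 → x_1))) ∧ (((x_2 → ~x_1) ∧ (~(x_1 → x_2) ↔ (x_2 → x_1))) → ~(x_2 ↔ x_2)) = 1 ∧ 1/4 = 1/4
(~(((x_1 → x_1) ∨ ((x_2 → x_1) ∧ x_1)) ↔ ~(x_2 → x_2)) → ~(~x_1 ∧ ~x_1)) ∧ ((~(x_2 → (x_2 → x_1)) → ((~(x_2 ∨ x_2) ∧ ((x_1 ∨ x_1) → x_1)) ∧ (x_2 → x_1))) ∧ (((x_2 → ~x_1) ∧ (~(x_1 → x_2) ↔ (x_2 → x_1))) → ~(x_2 ↔ x_2))) = 7/8 ∧ 1/4 = 1/4

1/4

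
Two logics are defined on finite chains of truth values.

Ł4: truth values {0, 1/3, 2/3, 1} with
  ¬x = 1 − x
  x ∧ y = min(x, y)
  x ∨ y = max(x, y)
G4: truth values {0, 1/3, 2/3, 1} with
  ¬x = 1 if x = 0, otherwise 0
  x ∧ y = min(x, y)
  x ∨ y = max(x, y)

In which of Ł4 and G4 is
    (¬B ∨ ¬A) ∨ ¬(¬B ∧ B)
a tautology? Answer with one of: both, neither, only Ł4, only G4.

In Ł4: at A = 1/3, B = 1/3 the value is 2/3 — not a tautology.
In G4: every assignment gives 1 — tautology.

only G4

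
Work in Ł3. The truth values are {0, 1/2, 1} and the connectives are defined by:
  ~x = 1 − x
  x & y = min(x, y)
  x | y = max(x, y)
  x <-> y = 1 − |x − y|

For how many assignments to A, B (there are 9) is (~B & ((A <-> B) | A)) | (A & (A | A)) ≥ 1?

4

A = 0, B = 0 ↦ 1  ≥
A = 0, B = 1/2 ↦ 1/2  <
A = 0, B = 1 ↦ 0  <
A = 1/2, B = 0 ↦ 1/2  <
A = 1/2, B = 1/2 ↦ 1/2  <
A = 1/2, B = 1 ↦ 1/2  <
A = 1, B = 0 ↦ 1  ≥
A = 1, B = 1/2 ↦ 1  ≥
A = 1, B = 1 ↦ 1  ≥
So 4 of the 9 assignments meet the threshold.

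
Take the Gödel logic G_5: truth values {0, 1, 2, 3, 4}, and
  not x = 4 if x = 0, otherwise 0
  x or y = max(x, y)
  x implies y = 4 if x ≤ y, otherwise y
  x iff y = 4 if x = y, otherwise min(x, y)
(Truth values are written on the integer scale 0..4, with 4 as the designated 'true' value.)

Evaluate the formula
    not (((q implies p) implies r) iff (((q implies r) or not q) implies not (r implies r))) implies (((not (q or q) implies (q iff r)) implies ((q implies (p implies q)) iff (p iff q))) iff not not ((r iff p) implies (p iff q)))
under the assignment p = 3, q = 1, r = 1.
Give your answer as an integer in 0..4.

q implies p = 1 implies 3 = 4
(q implies p) implies r = 4 implies 1 = 1
q implies r = 1 implies 1 = 4
not q = not 1 = 0
(q implies r) or not q = 4 or 0 = 4
r implies r = 1 implies 1 = 4
not (r implies r) = not 4 = 0
((q implies r) or not q) implies not (r implies r) = 4 implies 0 = 0
((q implies p) implies r) iff (((q implies r) or not q) implies not (r implies r)) = 1 iff 0 = 0
not (((q implies p) implies r) iff (((q implies r) or not q) implies not (r implies r))) = not 0 = 4
q or q = 1 or 1 = 1
not (q or q) = not 1 = 0
q iff r = 1 iff 1 = 4
not (q or q) implies (q iff r) = 0 implies 4 = 4
p implies q = 3 implies 1 = 1
q implies (p implies q) = 1 implies 1 = 4
p iff q = 3 iff 1 = 1
(q implies (p implies q)) iff (p iff q) = 4 iff 1 = 1
(not (q or q) implies (q iff r)) implies ((q implies (p implies q)) iff (p iff q)) = 4 implies 1 = 1
r iff p = 1 iff 3 = 1
p iff q = 3 iff 1 = 1
(r iff p) implies (p iff q) = 1 implies 1 = 4
not ((r iff p) implies (p iff q)) = not 4 = 0
not not ((r iff p) implies (p iff q)) = not 0 = 4
((not (q or q) implies (q iff r)) implies ((q implies (p implies q)) iff (p iff q))) iff not not ((r iff p) implies (p iff q)) = 1 iff 4 = 1
not (((q implies p) implies r) iff (((q implies r) or not q) implies not (r implies r))) implies (((not (q or q) implies (q iff r)) implies ((q implies (p implies q)) iff (p iff q))) iff not not ((r iff p) implies (p iff q))) = 4 implies 1 = 1

1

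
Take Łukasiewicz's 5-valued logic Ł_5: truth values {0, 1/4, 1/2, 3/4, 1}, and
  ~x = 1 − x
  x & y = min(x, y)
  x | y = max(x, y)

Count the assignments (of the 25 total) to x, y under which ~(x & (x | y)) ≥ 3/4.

value 1: 5 assignments (counts)
value 3/4: 5 assignments (counts)
value 1/2: 5 assignments
value 1/4: 5 assignments
value 0: 5 assignments
So 10 of the 25 assignments meet the threshold.

10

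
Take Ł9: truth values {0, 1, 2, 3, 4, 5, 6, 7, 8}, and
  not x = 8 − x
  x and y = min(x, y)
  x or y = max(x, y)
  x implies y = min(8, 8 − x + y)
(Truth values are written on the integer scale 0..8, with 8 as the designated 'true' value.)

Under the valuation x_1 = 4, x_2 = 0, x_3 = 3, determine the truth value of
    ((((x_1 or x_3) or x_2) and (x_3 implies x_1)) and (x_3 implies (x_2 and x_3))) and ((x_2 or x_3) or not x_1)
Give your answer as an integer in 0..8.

4

x_1 or x_3 = 4 or 3 = 4
(x_1 or x_3) or x_2 = 4 or 0 = 4
x_3 implies x_1 = 3 implies 4 = 8
((x_1 or x_3) or x_2) and (x_3 implies x_1) = 4 and 8 = 4
x_2 and x_3 = 0 and 3 = 0
x_3 implies (x_2 and x_3) = 3 implies 0 = 5
(((x_1 or x_3) or x_2) and (x_3 implies x_1)) and (x_3 implies (x_2 and x_3)) = 4 and 5 = 4
x_2 or x_3 = 0 or 3 = 3
not x_1 = not 4 = 4
(x_2 or x_3) or not x_1 = 3 or 4 = 4
((((x_1 or x_3) or x_2) and (x_3 implies x_1)) and (x_3 implies (x_2 and x_3))) and ((x_2 or x_3) or not x_1) = 4 and 4 = 4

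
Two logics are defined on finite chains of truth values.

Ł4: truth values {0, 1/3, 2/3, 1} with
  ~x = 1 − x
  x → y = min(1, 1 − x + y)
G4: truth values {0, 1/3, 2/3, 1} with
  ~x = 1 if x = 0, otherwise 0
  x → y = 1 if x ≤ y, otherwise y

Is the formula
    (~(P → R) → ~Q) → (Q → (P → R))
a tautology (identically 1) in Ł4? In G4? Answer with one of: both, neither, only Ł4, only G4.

only Ł4

In Ł4: every assignment gives 1 — tautology.
In G4: at P = 2/3, Q = 2/3, R = 1/3 the value is 1/3 — not a tautology.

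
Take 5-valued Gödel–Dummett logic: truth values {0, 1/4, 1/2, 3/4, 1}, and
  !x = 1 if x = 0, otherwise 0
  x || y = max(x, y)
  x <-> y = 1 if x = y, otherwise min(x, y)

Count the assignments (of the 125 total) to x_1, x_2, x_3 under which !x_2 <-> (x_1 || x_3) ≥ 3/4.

value 1: 13 assignments (counts)
value 3/4: 7 assignments (counts)
value 1/2: 5 assignments
value 1/4: 3 assignments
value 0: 97 assignments
So 20 of the 125 assignments meet the threshold.

20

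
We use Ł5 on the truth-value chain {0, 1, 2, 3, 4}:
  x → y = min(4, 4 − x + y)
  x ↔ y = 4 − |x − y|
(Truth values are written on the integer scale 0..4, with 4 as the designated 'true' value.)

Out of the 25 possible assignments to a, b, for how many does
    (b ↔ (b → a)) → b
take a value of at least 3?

value 4: 21 assignments (counts)
value 3: 3 assignments (counts)
value 2: 1 assignment
So 24 of the 25 assignments meet the threshold.

24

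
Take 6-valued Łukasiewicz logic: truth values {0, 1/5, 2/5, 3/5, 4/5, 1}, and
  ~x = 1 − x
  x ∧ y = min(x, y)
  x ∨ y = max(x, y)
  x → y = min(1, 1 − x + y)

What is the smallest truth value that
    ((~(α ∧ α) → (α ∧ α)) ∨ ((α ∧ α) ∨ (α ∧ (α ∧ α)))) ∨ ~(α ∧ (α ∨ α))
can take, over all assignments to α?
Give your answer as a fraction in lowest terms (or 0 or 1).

Take α = 1/5:
α ∧ α = 1/5 ∧ 1/5 = 1/5
~(α ∧ α) = ~1/5 = 4/5
α ∧ α = 1/5 ∧ 1/5 = 1/5
~(α ∧ α) → (α ∧ α) = 4/5 → 1/5 = 2/5
α ∧ α = 1/5 ∧ 1/5 = 1/5
α ∧ α = 1/5 ∧ 1/5 = 1/5
α ∧ (α ∧ α) = 1/5 ∧ 1/5 = 1/5
(α ∧ α) ∨ (α ∧ (α ∧ α)) = 1/5 ∨ 1/5 = 1/5
(~(α ∧ α) → (α ∧ α)) ∨ ((α ∧ α) ∨ (α ∧ (α ∧ α))) = 2/5 ∨ 1/5 = 2/5
α ∨ α = 1/5 ∨ 1/5 = 1/5
α ∧ (α ∨ α) = 1/5 ∧ 1/5 = 1/5
~(α ∧ (α ∨ α)) = ~1/5 = 4/5
((~(α ∧ α) → (α ∧ α)) ∨ ((α ∧ α) ∨ (α ∧ (α ∧ α)))) ∨ ~(α ∧ (α ∨ α)) = 2/5 ∨ 4/5 = 4/5
No assignment yields a value below 4/5, so this is the minimum.

4/5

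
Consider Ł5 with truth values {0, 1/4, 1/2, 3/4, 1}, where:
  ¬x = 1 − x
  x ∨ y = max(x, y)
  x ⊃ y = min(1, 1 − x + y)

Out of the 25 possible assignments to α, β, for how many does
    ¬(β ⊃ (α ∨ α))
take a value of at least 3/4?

value 1: 1 assignment (counts)
value 3/4: 2 assignments (counts)
value 1/2: 3 assignments
value 1/4: 4 assignments
value 0: 15 assignments
So 3 of the 25 assignments meet the threshold.

3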